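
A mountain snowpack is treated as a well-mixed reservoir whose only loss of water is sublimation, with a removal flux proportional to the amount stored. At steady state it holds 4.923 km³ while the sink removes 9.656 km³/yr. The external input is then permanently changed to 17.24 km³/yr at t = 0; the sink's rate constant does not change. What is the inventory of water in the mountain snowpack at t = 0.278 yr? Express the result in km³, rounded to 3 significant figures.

Residence time τ = M₀/F₀ = 0.5098 yr. The eventual steady state is M_∞ = M₀·(F₁/F₀) = 4.923 × 17.24/9.656 = 8.7896 km³.
The anomaly ΔM(t) = M(t) − M_∞ decays as ΔM₀·e^(−t/τ) with ΔM₀ = 4.923 − 8.7896 = −3.867 km³.
At t = 0.278 yr, e^(−t/τ) = e^(−0.5453) = 0.5797, so ΔM = −2.241 km³ and M = 8.7896 − 2.241 = 6.5482 km³.

6.55 km³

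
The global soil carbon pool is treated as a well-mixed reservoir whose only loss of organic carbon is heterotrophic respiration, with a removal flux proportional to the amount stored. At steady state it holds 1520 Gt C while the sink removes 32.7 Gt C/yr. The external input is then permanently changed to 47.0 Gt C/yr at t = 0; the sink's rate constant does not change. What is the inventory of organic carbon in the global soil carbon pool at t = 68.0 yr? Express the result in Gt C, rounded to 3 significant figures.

2030 Gt C

The sink rate constant is k = F₀/M₀ = 32.7/1520 = 0.02151 yr⁻¹.
Solving dM/dt = F₁ − kM with M(0) = M₀ gives M(t) = F₁/k + (M₀ − F₁/k)·e^(−kt).
F₁/k = 47.0/0.02151 = 2184.7 Gt C; kt = 0.02151 × 68.0 = 1.463, e^(−kt) = 0.2316.
M(68.0) = 2184.7 + (1520 − 2184.7) × 0.2316 = 2184.7 − 153.9 = 2030.8 Gt C.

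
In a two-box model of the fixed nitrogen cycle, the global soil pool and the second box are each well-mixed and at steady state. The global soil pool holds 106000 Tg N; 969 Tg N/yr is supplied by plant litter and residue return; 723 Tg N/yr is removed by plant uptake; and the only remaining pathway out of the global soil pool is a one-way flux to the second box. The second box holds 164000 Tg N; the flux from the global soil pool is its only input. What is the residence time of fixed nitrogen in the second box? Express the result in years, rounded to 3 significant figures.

Balance the global soil pool: ΣF_in = 969.00 Tg N/yr.
Flux to the second box = ΣF_in − (723) = 246.00 Tg N/yr.
At steady state the output of the second box equals its input, 246.00 Tg N/yr.
τ = M / F = 164000 / 246.00 = 666.7 yr.

667 yr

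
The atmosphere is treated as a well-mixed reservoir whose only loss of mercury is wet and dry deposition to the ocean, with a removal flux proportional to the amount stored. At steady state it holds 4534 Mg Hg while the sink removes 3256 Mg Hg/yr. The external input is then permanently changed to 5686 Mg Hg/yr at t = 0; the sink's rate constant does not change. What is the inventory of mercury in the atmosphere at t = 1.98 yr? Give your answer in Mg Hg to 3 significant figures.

Residence time τ = M₀/F₀ = 1.393 yr. The eventual steady state is M_∞ = M₀·(F₁/F₀) = 4534 × 5686/3256 = 7917.8 Mg Hg.
The anomaly ΔM(t) = M(t) − M_∞ decays as ΔM₀·e^(−t/τ) with ΔM₀ = 4534 − 7917.8 = −3384 Mg Hg.
At t = 1.98 yr, e^(−t/τ) = e^(−1.422) = 0.2413, so ΔM = −816.4 Mg Hg and M = 7917.8 − 816.4 = 7101.4 Mg Hg.

7100 Mg Hg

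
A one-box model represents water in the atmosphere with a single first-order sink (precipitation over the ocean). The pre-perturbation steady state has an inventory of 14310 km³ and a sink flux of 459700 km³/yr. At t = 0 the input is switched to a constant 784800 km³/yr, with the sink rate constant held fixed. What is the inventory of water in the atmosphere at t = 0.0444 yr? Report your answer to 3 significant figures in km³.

The sink rate constant is k = F₀/M₀ = 459700/14310 = 32.12 yr⁻¹.
Solving dM/dt = F₁ − kM with M(0) = M₀ gives M(t) = F₁/k + (M₀ − F₁/k)·e^(−kt).
F₁/k = 784800/32.12 = 24430 km³; kt = 32.12 × 0.0444 = 1.426, e^(−kt) = 0.2402.
M(0.0444) = 24430 + (14310 − 24430) × 0.2402 = 24430 − 2431 = 21999 km³.

22000 km³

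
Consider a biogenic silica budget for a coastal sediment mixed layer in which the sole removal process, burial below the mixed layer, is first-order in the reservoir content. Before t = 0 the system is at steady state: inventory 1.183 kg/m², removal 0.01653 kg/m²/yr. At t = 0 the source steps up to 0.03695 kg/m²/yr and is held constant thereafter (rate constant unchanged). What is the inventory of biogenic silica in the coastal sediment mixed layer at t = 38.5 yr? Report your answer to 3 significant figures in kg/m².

The sink rate constant is k = F₀/M₀ = 0.01653/1.183 = 0.01397 yr⁻¹.
Solving dM/dt = F₁ − kM with M(0) = M₀ gives M(t) = F₁/k + (M₀ − F₁/k)·e^(−kt).
F₁/k = 0.03695/0.01397 = 2.6444 kg/m²; kt = 0.01397 × 38.5 = 0.5380, e^(−kt) = 0.5839.
M(38.5) = 2.6444 + (1.183 − 2.6444) × 0.5839 = 2.6444 − 0.8534 = 1.7910 kg/m².

1.79 kg/m²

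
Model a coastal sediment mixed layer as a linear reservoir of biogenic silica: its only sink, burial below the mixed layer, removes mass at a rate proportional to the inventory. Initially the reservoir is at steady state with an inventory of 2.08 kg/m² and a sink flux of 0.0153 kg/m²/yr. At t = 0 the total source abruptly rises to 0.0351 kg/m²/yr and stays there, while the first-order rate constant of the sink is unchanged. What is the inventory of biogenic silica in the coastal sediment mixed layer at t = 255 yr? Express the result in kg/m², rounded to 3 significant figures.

The sink rate constant is k = F₀/M₀ = 0.0153/2.08 = 0.007356 yr⁻¹.
Solving dM/dt = F₁ − kM with M(0) = M₀ gives M(t) = F₁/k + (M₀ − F₁/k)·e^(−kt).
F₁/k = 0.0351/0.007356 = 4.7718 kg/m²; kt = 0.007356 × 255 = 1.876, e^(−kt) = 0.1532.
M(255) = 4.7718 + (2.08 − 4.7718) × 0.1532 = 4.7718 − 0.4125 = 4.3593 kg/m².

4.36 kg/m²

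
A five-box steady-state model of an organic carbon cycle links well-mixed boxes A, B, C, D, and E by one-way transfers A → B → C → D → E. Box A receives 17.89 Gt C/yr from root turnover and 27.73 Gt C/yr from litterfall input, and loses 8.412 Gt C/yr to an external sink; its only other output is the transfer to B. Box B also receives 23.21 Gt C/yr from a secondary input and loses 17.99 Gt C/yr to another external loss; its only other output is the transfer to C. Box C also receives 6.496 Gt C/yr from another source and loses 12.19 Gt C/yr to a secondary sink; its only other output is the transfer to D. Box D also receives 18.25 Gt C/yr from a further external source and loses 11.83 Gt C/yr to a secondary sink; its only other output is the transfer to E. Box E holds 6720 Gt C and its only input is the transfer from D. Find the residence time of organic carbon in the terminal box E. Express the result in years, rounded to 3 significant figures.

156 yr

Box A: F(A→B) = (17.89 + 27.73) − 8.412 = 37.208 Gt C/yr.
Box B: F(B→C) = (37.208 + 23.21) − 17.99 = 42.428 Gt C/yr.
Box C: F(C→D) = (42.428 + 6.496) − 12.19 = 36.734 Gt C/yr.
Box D: F(D→E) = (36.734 + 18.25) − 11.83 = 43.154 Gt C/yr.
Box E throughput = its input = 43.154 Gt C/yr; τ = 6720 / 43.154 = 155.7 yr.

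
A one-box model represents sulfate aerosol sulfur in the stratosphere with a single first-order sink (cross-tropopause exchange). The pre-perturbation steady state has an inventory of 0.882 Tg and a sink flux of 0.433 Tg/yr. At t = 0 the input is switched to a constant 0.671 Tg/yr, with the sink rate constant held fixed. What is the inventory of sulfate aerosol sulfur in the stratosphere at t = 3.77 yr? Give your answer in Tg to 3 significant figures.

τ = M₀/F₀ = 0.882/0.433 = 2.037 yr; rate constant k = 1/τ.
New steady state M_∞ = F₁/k = F₁·τ = 0.671 × 2.037 = 1.3668 Tg.
M(t) = M_∞ + (M₀ − M_∞)·e^(−t/τ); t/τ = 3.77/2.037 = 1.851, so e^(−t/τ) = 0.1571.
M(t) = 1.3668 − 0.4848 × 0.1571 = 1.2906 Tg.

1.29 Tg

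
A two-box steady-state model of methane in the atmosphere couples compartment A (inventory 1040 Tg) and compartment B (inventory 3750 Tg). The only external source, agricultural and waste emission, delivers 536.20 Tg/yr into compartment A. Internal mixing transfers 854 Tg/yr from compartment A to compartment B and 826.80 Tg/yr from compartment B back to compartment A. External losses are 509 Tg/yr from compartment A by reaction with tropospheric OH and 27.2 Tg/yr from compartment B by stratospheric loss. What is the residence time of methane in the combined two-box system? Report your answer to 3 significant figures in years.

Treat the two boxes together as one reservoir: the mixing fluxes between them are internal recycling, so τ = ΣM / Σ(external losses).
M_total = 1040 + 3750 = 4790.0 Tg.
ΣF_external_out = 509 + 27.2 = 536.20 Tg/yr.
τ = M_total / ΣF_ext = 4790.0 / 536.20 = 8.933 yr.

8.93 yr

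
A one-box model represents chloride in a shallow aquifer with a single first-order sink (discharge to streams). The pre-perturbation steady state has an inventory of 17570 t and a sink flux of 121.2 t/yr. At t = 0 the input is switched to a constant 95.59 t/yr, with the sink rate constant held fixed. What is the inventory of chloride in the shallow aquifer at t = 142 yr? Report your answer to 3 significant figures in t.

The sink rate constant is k = F₀/M₀ = 121.2/17570 = 0.006898 yr⁻¹.
Solving dM/dt = F₁ − kM with M(0) = M₀ gives M(t) = F₁/k + (M₀ − F₁/k)·e^(−kt).
F₁/k = 95.59/0.006898 = 13857 t; kt = 0.006898 × 142 = 0.9795, e^(−kt) = 0.3755.
M(142) = 13857 + (17570 − 13857) × 0.3755 = 13857 + 1394 = 15251 t.

15300 t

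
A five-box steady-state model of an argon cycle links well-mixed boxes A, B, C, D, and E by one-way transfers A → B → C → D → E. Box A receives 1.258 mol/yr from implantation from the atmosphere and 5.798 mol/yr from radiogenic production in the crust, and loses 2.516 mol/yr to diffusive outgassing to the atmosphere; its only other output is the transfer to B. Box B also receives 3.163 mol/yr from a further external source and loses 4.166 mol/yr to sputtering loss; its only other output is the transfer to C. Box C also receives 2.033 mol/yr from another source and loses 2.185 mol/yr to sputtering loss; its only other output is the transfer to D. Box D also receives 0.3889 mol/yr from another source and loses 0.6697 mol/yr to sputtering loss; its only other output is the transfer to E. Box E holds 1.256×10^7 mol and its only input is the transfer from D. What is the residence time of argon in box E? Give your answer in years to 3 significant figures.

Box A: F(A→B) = (1.258 + 5.798) − 2.516 = 4.5400 mol/yr.
Box B: F(B→C) = (4.5400 + 3.163) − 4.166 = 3.5370 mol/yr.
Box C: F(C→D) = (3.5370 + 2.033) − 2.185 = 3.3850 mol/yr.
Box D: F(D→E) = (3.3850 + 0.3889) − 0.6697 = 3.1042 mol/yr.
Box E throughput = its input = 3.1042 mol/yr; τ = 1.256×10^7 / 3.1042 = 4.046×10^6 yr.

4.05×10^6 yr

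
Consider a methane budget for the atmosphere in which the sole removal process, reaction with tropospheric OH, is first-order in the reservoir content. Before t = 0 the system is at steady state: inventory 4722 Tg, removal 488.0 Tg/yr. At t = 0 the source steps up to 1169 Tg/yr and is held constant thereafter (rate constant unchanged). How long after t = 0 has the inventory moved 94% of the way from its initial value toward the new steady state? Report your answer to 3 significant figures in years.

27.2 yr

τ = M₀/F₀ = 4722/488.0 = 9.676 yr.
The remaining gap fraction is e^(−t/τ); 94% covered ⇒ e^(−t/τ) = 0.0600.
t = −τ ln(0.0600) = 9.676 × 2.813 = 27.22 yr.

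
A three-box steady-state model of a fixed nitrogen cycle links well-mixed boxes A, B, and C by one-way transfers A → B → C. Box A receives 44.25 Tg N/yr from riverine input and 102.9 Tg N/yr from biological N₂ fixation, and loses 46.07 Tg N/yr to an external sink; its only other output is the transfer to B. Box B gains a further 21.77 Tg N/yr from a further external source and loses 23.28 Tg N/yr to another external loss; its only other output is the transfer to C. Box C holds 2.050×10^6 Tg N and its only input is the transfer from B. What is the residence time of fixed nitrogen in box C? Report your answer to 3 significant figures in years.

20600 yr

Box A: F(A→B) = (44.25 + 102.9) − 46.07 = 101.08 Tg N/yr.
Box B: F(B→C) = (101.08 + 21.77) − 23.28 = 99.570 Tg N/yr.
Box C throughput = its input = 99.570 Tg N/yr; τ = 2.050×10^6 / 99.570 = 20590 yr.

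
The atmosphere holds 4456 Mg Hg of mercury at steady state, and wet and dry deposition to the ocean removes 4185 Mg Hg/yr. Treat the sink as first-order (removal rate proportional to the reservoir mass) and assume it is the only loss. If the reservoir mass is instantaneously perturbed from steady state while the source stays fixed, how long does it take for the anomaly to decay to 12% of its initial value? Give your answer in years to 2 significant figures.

For a linear reservoir the anomaly decays as exp(−t/τ) with τ = M/F = 4456/4185 = 1.065 yr.
exp(−t/τ) = 0.12 ⇒ t = −τ ln(0.12) = 1.065 × 2.120 = 2.258 yr.

2.3 yr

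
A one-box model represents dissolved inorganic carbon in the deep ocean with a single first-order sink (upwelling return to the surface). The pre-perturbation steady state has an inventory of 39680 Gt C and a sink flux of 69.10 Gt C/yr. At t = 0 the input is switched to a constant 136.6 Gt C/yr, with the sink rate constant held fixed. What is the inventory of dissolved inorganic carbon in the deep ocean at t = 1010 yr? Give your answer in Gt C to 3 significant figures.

71800 Gt C

Residence time τ = M₀/F₀ = 574.2 yr. The eventual steady state is M_∞ = M₀·(F₁/F₀) = 39680 × 136.6/69.10 = 78441 Gt C.
The anomaly ΔM(t) = M(t) − M_∞ decays as ΔM₀·e^(−t/τ) with ΔM₀ = 39680 − 78441 = −38760 Gt C.
At t = 1010 yr, e^(−t/τ) = e^(−1.759) = 0.1722, so ΔM = −6676 Gt C and M = 78441 − 6676 = 71765 Gt C.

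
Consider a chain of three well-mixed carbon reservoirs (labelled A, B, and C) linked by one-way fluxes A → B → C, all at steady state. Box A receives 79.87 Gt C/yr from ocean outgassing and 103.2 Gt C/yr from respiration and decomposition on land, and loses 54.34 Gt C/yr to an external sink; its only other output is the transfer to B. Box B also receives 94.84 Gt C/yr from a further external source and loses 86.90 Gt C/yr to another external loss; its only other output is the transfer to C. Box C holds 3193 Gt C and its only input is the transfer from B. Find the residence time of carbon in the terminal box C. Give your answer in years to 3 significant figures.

23.4 yr

Box A: F(A→B) = (79.87 + 103.2) − 54.34 = 128.73 Gt C/yr.
Box B: F(B→C) = (128.73 + 94.84) − 86.90 = 136.67 Gt C/yr.
Box C throughput = its input = 136.67 Gt C/yr; τ = 3193 / 136.67 = 23.36 yr.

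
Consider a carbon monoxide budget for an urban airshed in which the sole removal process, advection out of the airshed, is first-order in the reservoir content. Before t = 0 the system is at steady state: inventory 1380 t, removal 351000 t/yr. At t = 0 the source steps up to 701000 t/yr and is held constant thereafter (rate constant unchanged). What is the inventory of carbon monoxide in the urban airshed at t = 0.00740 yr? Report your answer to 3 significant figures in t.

Residence time τ = M₀/F₀ = 0.003932 yr. The eventual steady state is M_∞ = M₀·(F₁/F₀) = 1380 × 701000/351000 = 2756.1 t.
The anomaly ΔM(t) = M(t) − M_∞ decays as ΔM₀·e^(−t/τ) with ΔM₀ = 1380 − 2756.1 = −1376 t.
At t = 0.00740 yr, e^(−t/τ) = e^(−1.882) = 0.1523, so ΔM = −209.5 t and M = 2756.1 − 209.5 = 2546.5 t.

2550 t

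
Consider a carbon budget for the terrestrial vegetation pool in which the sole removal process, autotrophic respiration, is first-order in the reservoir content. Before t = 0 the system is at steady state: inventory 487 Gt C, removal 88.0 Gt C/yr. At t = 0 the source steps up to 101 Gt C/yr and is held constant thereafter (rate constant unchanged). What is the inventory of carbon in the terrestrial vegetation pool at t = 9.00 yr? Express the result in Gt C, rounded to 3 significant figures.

τ = M₀/F₀ = 487/88.0 = 5.534 yr; rate constant k = 1/τ.
New steady state M_∞ = F₁/k = F₁·τ = 101 × 5.534 = 558.94 Gt C.
M(t) = M_∞ + (M₀ − M_∞)·e^(−t/τ); t/τ = 9.00/5.534 = 1.626, so e^(−t/τ) = 0.1967.
M(t) = 558.94 − 71.94 × 0.1967 = 544.79 Gt C.

545 Gt C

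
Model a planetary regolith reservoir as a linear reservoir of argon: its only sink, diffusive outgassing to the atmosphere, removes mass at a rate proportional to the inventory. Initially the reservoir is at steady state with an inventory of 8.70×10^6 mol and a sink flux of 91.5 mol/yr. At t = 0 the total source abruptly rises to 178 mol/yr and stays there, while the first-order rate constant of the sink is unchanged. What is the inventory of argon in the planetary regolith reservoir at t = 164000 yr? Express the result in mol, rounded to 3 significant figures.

τ = M₀/F₀ = 8.70×10^6/91.5 = 95080 yr; rate constant k = 1/τ.
New steady state M_∞ = F₁/k = F₁·τ = 178 × 95080 = 1.6925×10^7 mol.
M(t) = M_∞ + (M₀ − M_∞)·e^(−t/τ); t/τ = 164000/95080 = 1.725, so e^(−t/τ) = 0.1782.
M(t) = 1.6925×10^7 − 8.225×10^6 × 0.1782 = 1.5459×10^7 mol.

1.55×10^7 mol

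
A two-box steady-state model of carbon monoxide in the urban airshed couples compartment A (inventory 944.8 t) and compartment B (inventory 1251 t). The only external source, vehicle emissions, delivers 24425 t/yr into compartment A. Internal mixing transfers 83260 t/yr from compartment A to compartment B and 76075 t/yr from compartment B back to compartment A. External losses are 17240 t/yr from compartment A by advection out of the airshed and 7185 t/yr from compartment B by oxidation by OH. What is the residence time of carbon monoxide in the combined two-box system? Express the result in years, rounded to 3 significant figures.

0.0899 yr

Treat the two boxes together as one reservoir: the mixing fluxes between them are internal recycling, so τ = ΣM / Σ(external losses).
M_total = 944.8 + 1251 = 2195.8 t.
ΣF_external_out = 17240 + 7185 = 24425 t/yr.
τ = M_total / ΣF_ext = 2195.8 / 24425 = 0.08990 yr.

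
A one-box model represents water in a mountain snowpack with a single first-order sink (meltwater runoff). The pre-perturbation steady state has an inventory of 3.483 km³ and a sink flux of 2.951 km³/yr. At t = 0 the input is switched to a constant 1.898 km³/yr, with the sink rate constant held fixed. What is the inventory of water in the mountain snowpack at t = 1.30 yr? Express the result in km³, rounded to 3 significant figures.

τ = M₀/F₀ = 3.483/2.951 = 1.180 yr; rate constant k = 1/τ.
New steady state M_∞ = F₁/k = F₁·τ = 1.898 × 1.180 = 2.2402 km³.
M(t) = M_∞ + (M₀ − M_∞)·e^(−t/τ); t/τ = 1.30/1.180 = 1.101, so e^(−t/τ) = 0.3324.
M(t) = 2.2402 + 1.243 × 0.3324 = 2.6533 km³.

2.65 km³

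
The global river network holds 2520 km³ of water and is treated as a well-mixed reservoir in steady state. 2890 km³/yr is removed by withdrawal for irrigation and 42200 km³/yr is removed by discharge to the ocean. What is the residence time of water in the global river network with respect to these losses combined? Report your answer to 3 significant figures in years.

Total removal = 2890 + 42200 = 45090 km³/yr.
τ = M / ΣF_out = 2520 / 45090 = 0.05589 yr.

0.0559 yr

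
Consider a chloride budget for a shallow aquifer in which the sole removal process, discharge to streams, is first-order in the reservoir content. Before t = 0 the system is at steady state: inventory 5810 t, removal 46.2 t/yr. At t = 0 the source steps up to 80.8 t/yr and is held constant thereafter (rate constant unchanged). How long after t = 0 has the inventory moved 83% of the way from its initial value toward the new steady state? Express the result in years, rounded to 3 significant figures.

τ = M₀/F₀ = 5810/46.2 = 125.8 yr.
The remaining gap fraction is e^(−t/τ); 83% covered ⇒ e^(−t/τ) = 0.170.
t = −τ ln(0.170) = 125.8 × 1.772 = 222.8 yr.

223 yr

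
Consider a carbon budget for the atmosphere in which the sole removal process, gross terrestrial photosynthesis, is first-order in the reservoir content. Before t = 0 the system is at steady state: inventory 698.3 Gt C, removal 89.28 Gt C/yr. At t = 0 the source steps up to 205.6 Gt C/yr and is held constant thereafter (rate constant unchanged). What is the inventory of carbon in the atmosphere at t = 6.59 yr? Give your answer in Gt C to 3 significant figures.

1220 Gt C

The sink rate constant is k = F₀/M₀ = 89.28/698.3 = 0.1279 yr⁻¹.
Solving dM/dt = F₁ − kM with M(0) = M₀ gives M(t) = F₁/k + (M₀ − F₁/k)·e^(−kt).
F₁/k = 205.6/0.1279 = 1608.1 Gt C; kt = 0.1279 × 6.59 = 0.8426, e^(−kt) = 0.4306.
M(6.59) = 1608.1 + (698.3 − 1608.1) × 0.4306 = 1608.1 − 391.8 = 1216.3 Gt C.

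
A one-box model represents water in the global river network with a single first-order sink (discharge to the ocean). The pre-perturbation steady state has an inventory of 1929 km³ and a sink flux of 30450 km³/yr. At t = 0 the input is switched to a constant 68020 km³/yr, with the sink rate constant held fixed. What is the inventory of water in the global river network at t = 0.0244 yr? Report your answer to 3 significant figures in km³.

τ = M₀/F₀ = 1929/30450 = 0.06335 yr; rate constant k = 1/τ.
New steady state M_∞ = F₁/k = F₁·τ = 68020 × 0.06335 = 4309.1 km³.
M(t) = M_∞ + (M₀ − M_∞)·e^(−t/τ); t/τ = 0.0244/0.06335 = 0.3852, so e^(−t/τ) = 0.6803.
M(t) = 4309.1 − 2380 × 0.6803 = 2689.8 km³.

2690 km³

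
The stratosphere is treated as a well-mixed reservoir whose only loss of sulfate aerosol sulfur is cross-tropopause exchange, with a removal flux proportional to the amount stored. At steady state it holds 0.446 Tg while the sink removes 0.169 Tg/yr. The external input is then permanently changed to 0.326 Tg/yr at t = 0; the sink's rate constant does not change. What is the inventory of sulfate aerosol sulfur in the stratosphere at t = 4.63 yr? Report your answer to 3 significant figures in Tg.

0.789 Tg

The sink rate constant is k = F₀/M₀ = 0.169/0.446 = 0.3789 yr⁻¹.
Solving dM/dt = F₁ − kM with M(0) = M₀ gives M(t) = F₁/k + (M₀ − F₁/k)·e^(−kt).
F₁/k = 0.326/0.3789 = 0.86033 Tg; kt = 0.3789 × 4.63 = 1.754, e^(−kt) = 0.1730.
M(4.63) = 0.86033 + (0.446 − 0.86033) × 0.1730 = 0.86033 − 0.07168 = 0.78865 Tg.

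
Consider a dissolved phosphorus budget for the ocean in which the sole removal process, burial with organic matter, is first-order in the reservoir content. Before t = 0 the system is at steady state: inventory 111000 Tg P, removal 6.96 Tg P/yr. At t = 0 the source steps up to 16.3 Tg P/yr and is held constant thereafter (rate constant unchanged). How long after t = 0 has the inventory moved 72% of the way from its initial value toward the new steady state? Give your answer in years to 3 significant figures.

τ = M₀/F₀ = 111000/6.96 = 15950 yr.
The remaining gap fraction is e^(−t/τ); 72% covered ⇒ e^(−t/τ) = 0.280.
t = −τ ln(0.280) = 15950 × 1.273 = 20300 yr.

20300 yr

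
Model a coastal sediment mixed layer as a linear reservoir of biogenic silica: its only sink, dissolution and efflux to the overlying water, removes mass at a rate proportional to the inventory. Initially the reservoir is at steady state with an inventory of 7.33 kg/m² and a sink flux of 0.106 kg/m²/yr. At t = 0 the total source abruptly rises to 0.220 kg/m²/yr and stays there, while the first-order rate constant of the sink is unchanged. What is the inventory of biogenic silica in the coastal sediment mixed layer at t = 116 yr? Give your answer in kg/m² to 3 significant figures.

Residence time τ = M₀/F₀ = 69.15 yr. The eventual steady state is M_∞ = M₀·(F₁/F₀) = 7.33 × 0.220/0.106 = 15.213 kg/m².
The anomaly ΔM(t) = M(t) − M_∞ decays as ΔM₀·e^(−t/τ) with ΔM₀ = 7.33 − 15.213 = −7.883 kg/m².
At t = 116 yr, e^(−t/τ) = e^(−1.677) = 0.1868, so ΔM = −1.473 kg/m² and M = 15.213 − 1.473 = 13.740 kg/m².

13.7 kg/m²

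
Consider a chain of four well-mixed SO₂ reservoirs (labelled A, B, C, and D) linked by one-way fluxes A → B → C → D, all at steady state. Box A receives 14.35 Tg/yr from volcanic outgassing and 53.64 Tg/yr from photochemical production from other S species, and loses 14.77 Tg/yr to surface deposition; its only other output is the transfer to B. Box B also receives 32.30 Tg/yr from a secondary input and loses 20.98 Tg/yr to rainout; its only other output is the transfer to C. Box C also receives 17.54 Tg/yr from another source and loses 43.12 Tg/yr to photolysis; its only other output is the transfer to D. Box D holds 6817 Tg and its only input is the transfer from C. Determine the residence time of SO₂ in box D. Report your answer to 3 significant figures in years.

175 yr

Box A: F(A→B) = (14.35 + 53.64) − 14.77 = 53.220 Tg/yr.
Box B: F(B→C) = (53.220 + 32.30) − 20.98 = 64.540 Tg/yr.
Box C: F(C→D) = (64.540 + 17.54) − 43.12 = 38.960 Tg/yr.
Box D throughput = its input = 38.960 Tg/yr; τ = 6817 / 38.960 = 175.0 yr.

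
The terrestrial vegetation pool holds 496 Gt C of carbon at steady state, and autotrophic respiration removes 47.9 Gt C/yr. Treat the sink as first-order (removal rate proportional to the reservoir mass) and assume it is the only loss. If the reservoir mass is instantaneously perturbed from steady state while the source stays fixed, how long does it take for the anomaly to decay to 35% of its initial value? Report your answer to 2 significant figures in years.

For a linear reservoir the anomaly decays as exp(−t/τ) with τ = M/F = 496/47.9 = 10.35 yr.
exp(−t/τ) = 0.35 ⇒ t = −τ ln(0.35) = 10.35 × 1.050 = 10.87 yr.

11 yr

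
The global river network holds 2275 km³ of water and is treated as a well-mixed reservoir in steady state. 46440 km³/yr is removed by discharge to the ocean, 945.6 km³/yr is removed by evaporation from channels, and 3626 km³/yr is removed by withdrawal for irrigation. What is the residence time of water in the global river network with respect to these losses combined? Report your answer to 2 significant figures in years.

0.045 yr

Total removal = 46440 + 945.6 + 3626 = 51012 km³/yr.
τ = M / ΣF_out = 2275 / 51012 = 0.04460 yr.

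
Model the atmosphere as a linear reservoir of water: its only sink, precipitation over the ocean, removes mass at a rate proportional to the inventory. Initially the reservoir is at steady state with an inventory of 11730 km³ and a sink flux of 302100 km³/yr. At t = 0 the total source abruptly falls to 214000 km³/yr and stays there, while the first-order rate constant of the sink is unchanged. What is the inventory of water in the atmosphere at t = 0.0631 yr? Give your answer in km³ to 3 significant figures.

8980 km³

The sink rate constant is k = F₀/M₀ = 302100/11730 = 25.75 yr⁻¹.
Solving dM/dt = F₁ − kM with M(0) = M₀ gives M(t) = F₁/k + (M₀ − F₁/k)·e^(−kt).
F₁/k = 214000/25.75 = 8309.2 km³; kt = 25.75 × 0.0631 = 1.625, e^(−kt) = 0.1969.
M(0.0631) = 8309.2 + (11730 − 8309.2) × 0.1969 = 8309.2 + 673.5 = 8982.8 km³.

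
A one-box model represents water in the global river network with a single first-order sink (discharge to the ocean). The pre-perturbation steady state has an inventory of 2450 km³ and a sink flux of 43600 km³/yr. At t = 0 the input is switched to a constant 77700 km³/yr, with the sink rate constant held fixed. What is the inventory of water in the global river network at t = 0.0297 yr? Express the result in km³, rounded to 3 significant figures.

3240 km³

The sink rate constant is k = F₀/M₀ = 43600/2450 = 17.80 yr⁻¹.
Solving dM/dt = F₁ − kM with M(0) = M₀ gives M(t) = F₁/k + (M₀ − F₁/k)·e^(−kt).
F₁/k = 77700/17.80 = 4366.2 km³; kt = 17.80 × 0.0297 = 0.5285, e^(−kt) = 0.5895.
M(0.0297) = 4366.2 + (2450 − 4366.2) × 0.5895 = 4366.2 − 1130 = 3236.7 km³.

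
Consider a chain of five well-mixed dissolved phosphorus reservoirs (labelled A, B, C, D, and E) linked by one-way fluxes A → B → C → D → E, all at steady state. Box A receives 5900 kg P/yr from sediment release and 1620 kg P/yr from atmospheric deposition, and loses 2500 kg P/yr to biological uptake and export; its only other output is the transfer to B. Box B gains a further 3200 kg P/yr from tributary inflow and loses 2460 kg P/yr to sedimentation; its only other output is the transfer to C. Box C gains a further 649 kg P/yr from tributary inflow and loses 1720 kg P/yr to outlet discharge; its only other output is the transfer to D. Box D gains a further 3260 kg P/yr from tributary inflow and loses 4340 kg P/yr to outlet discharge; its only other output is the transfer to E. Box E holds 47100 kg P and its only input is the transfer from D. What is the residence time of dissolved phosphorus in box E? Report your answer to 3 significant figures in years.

13.1 yr

Box A: F(A→B) = (5900 + 1620) − 2500 = 5020.0 kg P/yr.
Box B: F(B→C) = (5020.0 + 3200) − 2460 = 5760.0 kg P/yr.
Box C: F(C→D) = (5760.0 + 649) − 1720 = 4689.0 kg P/yr.
Box D: F(D→E) = (4689.0 + 3260) − 4340 = 3609.0 kg P/yr.
Box E throughput = its input = 3609.0 kg P/yr; τ = 47100 / 3609.0 = 13.05 yr.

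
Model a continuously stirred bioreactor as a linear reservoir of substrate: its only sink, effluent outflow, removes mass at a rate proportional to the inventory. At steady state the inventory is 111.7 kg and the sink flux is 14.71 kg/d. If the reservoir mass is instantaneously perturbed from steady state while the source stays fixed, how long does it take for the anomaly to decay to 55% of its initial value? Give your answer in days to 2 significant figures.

For a linear reservoir the anomaly decays as exp(−t/τ) with τ = M/F = 111.7/14.71 = 7.593 d.
exp(−t/τ) = 0.55 ⇒ t = −τ ln(0.55) = 7.593 × 0.5978 = 4.540 d.

4.5 d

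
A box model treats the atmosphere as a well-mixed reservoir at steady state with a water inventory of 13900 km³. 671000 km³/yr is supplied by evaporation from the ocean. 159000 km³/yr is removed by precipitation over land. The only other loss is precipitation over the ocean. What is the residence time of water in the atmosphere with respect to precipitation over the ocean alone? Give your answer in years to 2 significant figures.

0.027 yr

At steady state ΣF_in = ΣF_out.
ΣF_in = 671000 km³/yr.
Precipitation over the ocean flux = ΣF_in − (159000) = 671000 − 159000 = 512000 km³/yr.
τ = M / F = 13900 / 512000 = 0.02715 yr.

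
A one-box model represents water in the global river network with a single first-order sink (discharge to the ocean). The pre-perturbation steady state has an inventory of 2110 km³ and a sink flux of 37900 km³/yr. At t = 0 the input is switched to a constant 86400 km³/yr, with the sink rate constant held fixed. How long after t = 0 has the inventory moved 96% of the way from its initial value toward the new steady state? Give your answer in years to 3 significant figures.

τ = M₀/F₀ = 2110/37900 = 0.05567 yr.
The remaining gap fraction is e^(−t/τ); 96% covered ⇒ e^(−t/τ) = 0.0400.
t = −τ ln(0.0400) = 0.05567 × 3.219 = 0.1792 yr.

0.179 yr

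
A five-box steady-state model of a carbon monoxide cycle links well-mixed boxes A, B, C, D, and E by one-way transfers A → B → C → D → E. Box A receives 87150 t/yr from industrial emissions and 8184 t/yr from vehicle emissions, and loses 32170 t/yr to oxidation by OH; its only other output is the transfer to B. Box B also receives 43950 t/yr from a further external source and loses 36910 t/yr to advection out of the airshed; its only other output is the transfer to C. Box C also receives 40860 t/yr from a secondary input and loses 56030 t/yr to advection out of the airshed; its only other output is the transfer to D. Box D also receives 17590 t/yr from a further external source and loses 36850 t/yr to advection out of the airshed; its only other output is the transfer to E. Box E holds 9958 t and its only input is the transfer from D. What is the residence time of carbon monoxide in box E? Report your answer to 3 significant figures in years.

0.278 yr

Box A: F(A→B) = (87150 + 8184) − 32170 = 63164 t/yr.
Box B: F(B→C) = (63164 + 43950) − 36910 = 70204 t/yr.
Box C: F(C→D) = (70204 + 40860) − 56030 = 55034 t/yr.
Box D: F(D→E) = (55034 + 17590) − 36850 = 35774 t/yr.
Box E throughput = its input = 35774 t/yr; τ = 9958 / 35774 = 0.2784 yr.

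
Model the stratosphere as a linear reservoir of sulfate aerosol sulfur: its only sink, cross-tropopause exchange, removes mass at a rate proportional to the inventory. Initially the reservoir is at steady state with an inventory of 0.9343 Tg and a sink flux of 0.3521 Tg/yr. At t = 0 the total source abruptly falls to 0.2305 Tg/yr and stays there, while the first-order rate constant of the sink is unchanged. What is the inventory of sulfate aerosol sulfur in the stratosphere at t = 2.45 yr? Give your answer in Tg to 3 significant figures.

τ = M₀/F₀ = 0.9343/0.3521 = 2.654 yr; rate constant k = 1/τ.
New steady state M_∞ = F₁/k = F₁·τ = 0.2305 × 2.654 = 0.61163 Tg.
M(t) = M_∞ + (M₀ − M_∞)·e^(−t/τ); t/τ = 2.45/2.654 = 0.9233, so e^(−t/τ) = 0.3972.
M(t) = 0.61163 + 0.3227 × 0.3972 = 0.73980 Tg.

0.740 Tg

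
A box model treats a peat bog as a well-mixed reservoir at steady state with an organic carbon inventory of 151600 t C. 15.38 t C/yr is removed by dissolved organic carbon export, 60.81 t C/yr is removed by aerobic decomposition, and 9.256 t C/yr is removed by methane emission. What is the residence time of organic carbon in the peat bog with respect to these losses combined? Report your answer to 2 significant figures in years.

1800 yr

Total removal = 15.38 + 60.81 + 9.256 = 85.446 t C/yr.
τ = M / ΣF_out = 151600 / 85.446 = 1774 yr.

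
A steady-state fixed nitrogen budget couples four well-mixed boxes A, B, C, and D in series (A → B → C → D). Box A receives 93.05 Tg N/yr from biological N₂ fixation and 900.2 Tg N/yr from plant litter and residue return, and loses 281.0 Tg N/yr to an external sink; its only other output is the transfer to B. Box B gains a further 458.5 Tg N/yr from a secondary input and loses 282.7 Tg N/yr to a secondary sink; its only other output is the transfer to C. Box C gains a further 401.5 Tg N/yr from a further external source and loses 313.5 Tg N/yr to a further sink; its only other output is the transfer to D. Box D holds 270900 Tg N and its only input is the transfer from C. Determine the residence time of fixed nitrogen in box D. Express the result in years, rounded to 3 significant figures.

278 yr

Box A: F(A→B) = (93.05 + 900.2) − 281.0 = 712.25 Tg N/yr.
Box B: F(B→C) = (712.25 + 458.5) − 282.7 = 888.05 Tg N/yr.
Box C: F(C→D) = (888.05 + 401.5) − 313.5 = 976.05 Tg N/yr.
Box D throughput = its input = 976.05 Tg N/yr; τ = 270900 / 976.05 = 277.5 yr.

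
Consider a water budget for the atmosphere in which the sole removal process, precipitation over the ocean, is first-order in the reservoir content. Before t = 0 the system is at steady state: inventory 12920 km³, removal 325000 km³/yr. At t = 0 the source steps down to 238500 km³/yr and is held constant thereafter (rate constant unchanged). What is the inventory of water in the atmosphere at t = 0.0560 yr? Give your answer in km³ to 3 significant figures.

10300 km³

The sink rate constant is k = F₀/M₀ = 325000/12920 = 25.15 yr⁻¹.
Solving dM/dt = F₁ − kM with M(0) = M₀ gives M(t) = F₁/k + (M₀ − F₁/k)·e^(−kt).
F₁/k = 238500/25.15 = 9481.3 km³; kt = 25.15 × 0.0560 = 1.409, e^(−kt) = 0.2445.
M(0.0560) = 9481.3 + (12920 − 9481.3) × 0.2445 = 9481.3 + 840.7 = 10322 km³.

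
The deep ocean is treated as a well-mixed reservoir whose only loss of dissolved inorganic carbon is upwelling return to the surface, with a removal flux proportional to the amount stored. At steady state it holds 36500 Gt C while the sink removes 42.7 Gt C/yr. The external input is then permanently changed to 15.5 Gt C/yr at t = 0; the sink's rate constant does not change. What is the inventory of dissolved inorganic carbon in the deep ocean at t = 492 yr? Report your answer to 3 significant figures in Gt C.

26300 Gt C

τ = M₀/F₀ = 36500/42.7 = 854.8 yr; rate constant k = 1/τ.
New steady state M_∞ = F₁/k = F₁·τ = 15.5 × 854.8 = 13249 Gt C.
M(t) = M_∞ + (M₀ − M_∞)·e^(−t/τ); t/τ = 492/854.8 = 0.5756, so e^(−t/τ) = 0.5624.
M(t) = 13249 + 23250 × 0.5624 = 26325 Gt C.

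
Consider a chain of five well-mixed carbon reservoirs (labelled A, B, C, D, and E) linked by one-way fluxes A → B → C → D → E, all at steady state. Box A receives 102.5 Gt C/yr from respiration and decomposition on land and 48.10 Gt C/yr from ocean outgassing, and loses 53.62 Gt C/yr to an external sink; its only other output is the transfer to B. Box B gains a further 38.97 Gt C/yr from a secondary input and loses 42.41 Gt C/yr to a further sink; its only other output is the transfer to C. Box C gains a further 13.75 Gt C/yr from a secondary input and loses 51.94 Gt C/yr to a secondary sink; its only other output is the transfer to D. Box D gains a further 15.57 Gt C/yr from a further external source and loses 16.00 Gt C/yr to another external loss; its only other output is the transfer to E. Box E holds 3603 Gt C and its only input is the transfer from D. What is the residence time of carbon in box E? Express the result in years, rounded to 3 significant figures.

Box A: F(A→B) = (102.5 + 48.10) − 53.62 = 96.980 Gt C/yr.
Box B: F(B→C) = (96.980 + 38.97) − 42.41 = 93.540 Gt C/yr.
Box C: F(C→D) = (93.540 + 13.75) − 51.94 = 55.350 Gt C/yr.
Box D: F(D→E) = (55.350 + 15.57) − 16.00 = 54.920 Gt C/yr.
Box E throughput = its input = 54.920 Gt C/yr; τ = 3603 / 54.920 = 65.60 yr.

65.6 yr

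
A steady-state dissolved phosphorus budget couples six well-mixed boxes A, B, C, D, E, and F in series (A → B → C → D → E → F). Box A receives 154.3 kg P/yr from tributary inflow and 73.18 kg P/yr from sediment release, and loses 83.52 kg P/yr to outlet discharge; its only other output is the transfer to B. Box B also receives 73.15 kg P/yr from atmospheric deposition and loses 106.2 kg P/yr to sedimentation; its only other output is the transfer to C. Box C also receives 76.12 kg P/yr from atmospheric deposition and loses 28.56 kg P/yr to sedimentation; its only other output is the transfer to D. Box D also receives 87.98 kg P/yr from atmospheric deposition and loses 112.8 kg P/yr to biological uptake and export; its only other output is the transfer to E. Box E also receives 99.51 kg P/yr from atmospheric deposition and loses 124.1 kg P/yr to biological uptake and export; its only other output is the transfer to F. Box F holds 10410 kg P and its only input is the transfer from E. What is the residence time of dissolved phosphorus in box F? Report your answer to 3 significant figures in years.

95.5 yr

Box A: F(A→B) = (154.3 + 73.18) − 83.52 = 143.96 kg P/yr.
Box B: F(B→C) = (143.96 + 73.15) − 106.2 = 110.91 kg P/yr.
Box C: F(C→D) = (110.91 + 76.12) − 28.56 = 158.47 kg P/yr.
Box D: F(D→E) = (158.47 + 87.98) − 112.8 = 133.65 kg P/yr.
Box E: F(E→F) = (133.65 + 99.51) − 124.1 = 109.06 kg P/yr.
Box F throughput = its input = 109.06 kg P/yr; τ = 10410 / 109.06 = 95.45 yr.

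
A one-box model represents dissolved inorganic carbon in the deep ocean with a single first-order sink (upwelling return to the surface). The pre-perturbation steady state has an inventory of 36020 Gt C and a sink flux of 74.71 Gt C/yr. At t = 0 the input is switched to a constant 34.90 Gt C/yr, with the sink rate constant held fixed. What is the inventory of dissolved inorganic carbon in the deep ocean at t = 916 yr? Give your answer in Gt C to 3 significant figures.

τ = M₀/F₀ = 36020/74.71 = 482.1 yr; rate constant k = 1/τ.
New steady state M_∞ = F₁/k = F₁·τ = 34.90 × 482.1 = 16826 Gt C.
M(t) = M_∞ + (M₀ − M_∞)·e^(−t/τ); t/τ = 916/482.1 = 1.900, so e^(−t/τ) = 0.1496.
M(t) = 16826 + 19190 × 0.1496 = 19697 Gt C.

19700 Gt C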